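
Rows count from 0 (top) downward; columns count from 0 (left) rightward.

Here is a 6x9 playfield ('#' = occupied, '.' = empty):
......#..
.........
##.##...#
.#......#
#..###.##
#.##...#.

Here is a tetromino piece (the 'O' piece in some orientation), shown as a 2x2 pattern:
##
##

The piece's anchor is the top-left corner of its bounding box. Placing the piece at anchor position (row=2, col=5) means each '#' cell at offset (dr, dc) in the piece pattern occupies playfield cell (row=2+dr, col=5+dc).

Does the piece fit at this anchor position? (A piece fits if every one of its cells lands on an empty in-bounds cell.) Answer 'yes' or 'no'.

Answer: yes

Derivation:
Check each piece cell at anchor (2, 5):
  offset (0,0) -> (2,5): empty -> OK
  offset (0,1) -> (2,6): empty -> OK
  offset (1,0) -> (3,5): empty -> OK
  offset (1,1) -> (3,6): empty -> OK
All cells valid: yes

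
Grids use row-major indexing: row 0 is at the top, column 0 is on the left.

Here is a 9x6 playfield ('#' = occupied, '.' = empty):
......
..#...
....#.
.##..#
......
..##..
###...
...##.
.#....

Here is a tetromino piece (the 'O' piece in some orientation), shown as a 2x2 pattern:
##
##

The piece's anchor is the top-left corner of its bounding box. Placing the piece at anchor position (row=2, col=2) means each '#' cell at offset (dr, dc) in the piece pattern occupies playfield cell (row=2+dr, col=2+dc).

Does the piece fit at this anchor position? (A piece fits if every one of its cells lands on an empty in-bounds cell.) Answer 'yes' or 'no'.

Check each piece cell at anchor (2, 2):
  offset (0,0) -> (2,2): empty -> OK
  offset (0,1) -> (2,3): empty -> OK
  offset (1,0) -> (3,2): occupied ('#') -> FAIL
  offset (1,1) -> (3,3): empty -> OK
All cells valid: no

Answer: no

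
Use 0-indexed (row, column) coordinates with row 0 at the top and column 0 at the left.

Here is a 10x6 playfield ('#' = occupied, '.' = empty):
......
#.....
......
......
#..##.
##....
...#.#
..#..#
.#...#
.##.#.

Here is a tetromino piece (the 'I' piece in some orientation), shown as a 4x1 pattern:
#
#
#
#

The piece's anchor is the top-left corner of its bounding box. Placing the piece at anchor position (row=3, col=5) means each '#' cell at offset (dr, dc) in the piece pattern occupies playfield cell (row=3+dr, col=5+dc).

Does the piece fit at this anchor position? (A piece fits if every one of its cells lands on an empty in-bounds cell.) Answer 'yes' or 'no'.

Answer: no

Derivation:
Check each piece cell at anchor (3, 5):
  offset (0,0) -> (3,5): empty -> OK
  offset (1,0) -> (4,5): empty -> OK
  offset (2,0) -> (5,5): empty -> OK
  offset (3,0) -> (6,5): occupied ('#') -> FAIL
All cells valid: no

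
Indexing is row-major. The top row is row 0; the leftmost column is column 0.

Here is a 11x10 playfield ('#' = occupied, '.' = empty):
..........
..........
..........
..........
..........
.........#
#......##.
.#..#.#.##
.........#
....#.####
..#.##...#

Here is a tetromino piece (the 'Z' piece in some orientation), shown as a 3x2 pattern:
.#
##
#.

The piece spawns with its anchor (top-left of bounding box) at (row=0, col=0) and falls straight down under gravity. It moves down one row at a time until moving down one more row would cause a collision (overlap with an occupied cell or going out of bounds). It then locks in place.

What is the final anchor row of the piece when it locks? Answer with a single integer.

Answer: 3

Derivation:
Spawn at (row=0, col=0). Try each row:
  row 0: fits
  row 1: fits
  row 2: fits
  row 3: fits
  row 4: blocked -> lock at row 3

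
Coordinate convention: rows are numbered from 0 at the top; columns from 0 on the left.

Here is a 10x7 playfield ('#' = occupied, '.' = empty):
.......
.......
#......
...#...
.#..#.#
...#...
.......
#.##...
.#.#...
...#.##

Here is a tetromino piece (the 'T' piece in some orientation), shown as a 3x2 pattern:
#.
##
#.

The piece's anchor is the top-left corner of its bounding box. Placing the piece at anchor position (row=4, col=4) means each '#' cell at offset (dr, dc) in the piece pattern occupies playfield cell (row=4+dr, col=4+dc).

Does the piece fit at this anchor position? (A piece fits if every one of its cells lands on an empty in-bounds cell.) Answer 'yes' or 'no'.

Check each piece cell at anchor (4, 4):
  offset (0,0) -> (4,4): occupied ('#') -> FAIL
  offset (1,0) -> (5,4): empty -> OK
  offset (1,1) -> (5,5): empty -> OK
  offset (2,0) -> (6,4): empty -> OK
All cells valid: no

Answer: no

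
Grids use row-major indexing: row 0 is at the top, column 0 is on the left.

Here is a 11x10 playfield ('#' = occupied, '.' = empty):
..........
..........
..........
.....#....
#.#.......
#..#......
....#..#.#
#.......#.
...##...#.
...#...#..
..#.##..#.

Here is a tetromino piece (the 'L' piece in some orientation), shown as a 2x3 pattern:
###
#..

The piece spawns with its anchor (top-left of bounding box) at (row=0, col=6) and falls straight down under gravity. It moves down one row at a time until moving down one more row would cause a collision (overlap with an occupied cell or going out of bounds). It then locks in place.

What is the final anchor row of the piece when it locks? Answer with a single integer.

Spawn at (row=0, col=6). Try each row:
  row 0: fits
  row 1: fits
  row 2: fits
  row 3: fits
  row 4: fits
  row 5: fits
  row 6: blocked -> lock at row 5

Answer: 5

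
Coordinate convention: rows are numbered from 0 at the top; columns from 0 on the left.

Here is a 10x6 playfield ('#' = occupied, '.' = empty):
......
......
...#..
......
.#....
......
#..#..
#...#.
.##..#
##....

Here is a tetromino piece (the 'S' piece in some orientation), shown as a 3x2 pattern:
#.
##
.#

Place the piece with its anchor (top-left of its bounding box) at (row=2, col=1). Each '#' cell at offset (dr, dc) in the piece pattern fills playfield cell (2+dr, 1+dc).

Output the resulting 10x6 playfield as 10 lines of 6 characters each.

Fill (2+0,1+0) = (2,1)
Fill (2+1,1+0) = (3,1)
Fill (2+1,1+1) = (3,2)
Fill (2+2,1+1) = (4,2)

Answer: ......
......
.#.#..
.##...
.##...
......
#..#..
#...#.
.##..#
##....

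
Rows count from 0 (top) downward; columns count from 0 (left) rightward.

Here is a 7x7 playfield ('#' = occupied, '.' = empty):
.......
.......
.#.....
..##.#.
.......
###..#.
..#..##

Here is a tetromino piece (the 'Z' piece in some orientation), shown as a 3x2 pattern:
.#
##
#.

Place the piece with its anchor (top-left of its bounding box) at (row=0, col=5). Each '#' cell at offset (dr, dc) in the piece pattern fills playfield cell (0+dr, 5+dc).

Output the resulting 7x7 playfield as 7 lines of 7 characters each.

Fill (0+0,5+1) = (0,6)
Fill (0+1,5+0) = (1,5)
Fill (0+1,5+1) = (1,6)
Fill (0+2,5+0) = (2,5)

Answer: ......#
.....##
.#...#.
..##.#.
.......
###..#.
..#..##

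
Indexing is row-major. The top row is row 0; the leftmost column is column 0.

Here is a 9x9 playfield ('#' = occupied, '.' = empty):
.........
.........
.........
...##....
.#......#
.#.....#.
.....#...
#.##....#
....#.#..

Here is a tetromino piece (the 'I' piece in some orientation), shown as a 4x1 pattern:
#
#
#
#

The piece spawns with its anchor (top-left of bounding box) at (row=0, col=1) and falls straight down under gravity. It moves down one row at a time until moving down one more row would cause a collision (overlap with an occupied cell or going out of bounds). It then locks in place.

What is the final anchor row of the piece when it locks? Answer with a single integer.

Answer: 0

Derivation:
Spawn at (row=0, col=1). Try each row:
  row 0: fits
  row 1: blocked -> lock at row 0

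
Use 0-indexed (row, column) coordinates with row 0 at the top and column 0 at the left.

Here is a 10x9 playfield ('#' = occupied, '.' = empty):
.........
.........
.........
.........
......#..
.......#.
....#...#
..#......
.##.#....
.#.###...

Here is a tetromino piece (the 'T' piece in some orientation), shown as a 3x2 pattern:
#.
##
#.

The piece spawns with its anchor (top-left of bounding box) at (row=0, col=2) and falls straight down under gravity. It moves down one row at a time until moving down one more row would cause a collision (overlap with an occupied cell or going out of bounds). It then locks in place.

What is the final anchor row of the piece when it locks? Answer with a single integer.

Spawn at (row=0, col=2). Try each row:
  row 0: fits
  row 1: fits
  row 2: fits
  row 3: fits
  row 4: fits
  row 5: blocked -> lock at row 4

Answer: 4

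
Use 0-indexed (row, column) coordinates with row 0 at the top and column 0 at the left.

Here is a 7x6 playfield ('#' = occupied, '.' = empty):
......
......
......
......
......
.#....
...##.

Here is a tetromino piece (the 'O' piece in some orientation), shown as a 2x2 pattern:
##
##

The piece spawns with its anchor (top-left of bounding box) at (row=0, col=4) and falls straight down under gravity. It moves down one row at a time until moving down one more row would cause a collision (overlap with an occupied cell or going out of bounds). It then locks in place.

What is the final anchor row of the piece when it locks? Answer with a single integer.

Spawn at (row=0, col=4). Try each row:
  row 0: fits
  row 1: fits
  row 2: fits
  row 3: fits
  row 4: fits
  row 5: blocked -> lock at row 4

Answer: 4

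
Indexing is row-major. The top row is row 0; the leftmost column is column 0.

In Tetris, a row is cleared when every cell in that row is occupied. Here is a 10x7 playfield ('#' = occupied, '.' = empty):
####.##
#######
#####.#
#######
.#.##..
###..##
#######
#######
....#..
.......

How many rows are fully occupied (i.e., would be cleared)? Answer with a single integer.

Answer: 4

Derivation:
Check each row:
  row 0: 1 empty cell -> not full
  row 1: 0 empty cells -> FULL (clear)
  row 2: 1 empty cell -> not full
  row 3: 0 empty cells -> FULL (clear)
  row 4: 4 empty cells -> not full
  row 5: 2 empty cells -> not full
  row 6: 0 empty cells -> FULL (clear)
  row 7: 0 empty cells -> FULL (clear)
  row 8: 6 empty cells -> not full
  row 9: 7 empty cells -> not full
Total rows cleared: 4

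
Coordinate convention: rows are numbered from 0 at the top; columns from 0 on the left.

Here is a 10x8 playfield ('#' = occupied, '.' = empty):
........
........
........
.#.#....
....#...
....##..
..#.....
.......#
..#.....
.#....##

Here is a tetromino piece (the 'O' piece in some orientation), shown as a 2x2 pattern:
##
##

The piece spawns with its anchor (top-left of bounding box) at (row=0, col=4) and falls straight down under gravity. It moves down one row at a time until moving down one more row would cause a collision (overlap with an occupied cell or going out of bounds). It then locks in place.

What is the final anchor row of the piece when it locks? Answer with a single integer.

Spawn at (row=0, col=4). Try each row:
  row 0: fits
  row 1: fits
  row 2: fits
  row 3: blocked -> lock at row 2

Answer: 2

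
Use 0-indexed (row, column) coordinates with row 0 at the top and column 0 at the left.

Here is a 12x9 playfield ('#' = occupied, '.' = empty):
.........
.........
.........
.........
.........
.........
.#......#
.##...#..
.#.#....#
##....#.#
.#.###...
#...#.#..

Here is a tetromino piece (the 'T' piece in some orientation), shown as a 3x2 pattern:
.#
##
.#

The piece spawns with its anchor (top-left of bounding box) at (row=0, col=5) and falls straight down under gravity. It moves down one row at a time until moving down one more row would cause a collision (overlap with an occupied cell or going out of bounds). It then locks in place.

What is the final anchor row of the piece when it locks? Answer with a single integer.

Answer: 4

Derivation:
Spawn at (row=0, col=5). Try each row:
  row 0: fits
  row 1: fits
  row 2: fits
  row 3: fits
  row 4: fits
  row 5: blocked -> lock at row 4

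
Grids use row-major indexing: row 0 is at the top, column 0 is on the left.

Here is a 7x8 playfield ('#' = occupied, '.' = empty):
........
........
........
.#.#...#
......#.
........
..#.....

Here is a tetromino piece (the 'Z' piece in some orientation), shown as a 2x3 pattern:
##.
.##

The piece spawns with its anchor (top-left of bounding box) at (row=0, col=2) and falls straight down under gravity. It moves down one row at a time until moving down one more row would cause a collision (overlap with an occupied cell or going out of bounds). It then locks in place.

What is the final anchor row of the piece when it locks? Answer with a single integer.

Spawn at (row=0, col=2). Try each row:
  row 0: fits
  row 1: fits
  row 2: blocked -> lock at row 1

Answer: 1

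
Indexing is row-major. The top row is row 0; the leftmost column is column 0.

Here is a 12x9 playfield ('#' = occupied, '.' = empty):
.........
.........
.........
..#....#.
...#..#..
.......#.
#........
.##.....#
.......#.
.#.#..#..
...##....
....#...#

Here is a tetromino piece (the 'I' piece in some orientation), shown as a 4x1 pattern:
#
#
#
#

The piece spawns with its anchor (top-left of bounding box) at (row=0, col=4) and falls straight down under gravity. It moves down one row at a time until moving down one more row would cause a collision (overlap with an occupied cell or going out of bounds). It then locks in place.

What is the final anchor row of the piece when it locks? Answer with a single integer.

Answer: 6

Derivation:
Spawn at (row=0, col=4). Try each row:
  row 0: fits
  row 1: fits
  row 2: fits
  row 3: fits
  row 4: fits
  row 5: fits
  row 6: fits
  row 7: blocked -> lock at row 6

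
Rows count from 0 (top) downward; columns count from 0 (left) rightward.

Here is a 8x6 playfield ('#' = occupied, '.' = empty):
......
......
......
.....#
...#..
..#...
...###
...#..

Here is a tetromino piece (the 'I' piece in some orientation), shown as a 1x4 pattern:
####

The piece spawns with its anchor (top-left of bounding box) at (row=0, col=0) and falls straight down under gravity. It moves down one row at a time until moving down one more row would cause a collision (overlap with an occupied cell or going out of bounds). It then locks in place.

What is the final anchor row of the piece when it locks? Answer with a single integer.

Spawn at (row=0, col=0). Try each row:
  row 0: fits
  row 1: fits
  row 2: fits
  row 3: fits
  row 4: blocked -> lock at row 3

Answer: 3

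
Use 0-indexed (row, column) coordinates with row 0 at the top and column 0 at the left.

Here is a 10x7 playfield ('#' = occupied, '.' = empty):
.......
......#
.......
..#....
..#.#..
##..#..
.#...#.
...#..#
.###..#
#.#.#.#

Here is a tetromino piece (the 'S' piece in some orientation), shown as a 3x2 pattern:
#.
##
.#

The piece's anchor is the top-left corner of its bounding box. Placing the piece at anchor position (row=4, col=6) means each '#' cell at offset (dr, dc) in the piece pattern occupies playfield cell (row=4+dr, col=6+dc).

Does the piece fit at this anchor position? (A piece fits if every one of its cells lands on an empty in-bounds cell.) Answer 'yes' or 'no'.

Check each piece cell at anchor (4, 6):
  offset (0,0) -> (4,6): empty -> OK
  offset (1,0) -> (5,6): empty -> OK
  offset (1,1) -> (5,7): out of bounds -> FAIL
  offset (2,1) -> (6,7): out of bounds -> FAIL
All cells valid: no

Answer: no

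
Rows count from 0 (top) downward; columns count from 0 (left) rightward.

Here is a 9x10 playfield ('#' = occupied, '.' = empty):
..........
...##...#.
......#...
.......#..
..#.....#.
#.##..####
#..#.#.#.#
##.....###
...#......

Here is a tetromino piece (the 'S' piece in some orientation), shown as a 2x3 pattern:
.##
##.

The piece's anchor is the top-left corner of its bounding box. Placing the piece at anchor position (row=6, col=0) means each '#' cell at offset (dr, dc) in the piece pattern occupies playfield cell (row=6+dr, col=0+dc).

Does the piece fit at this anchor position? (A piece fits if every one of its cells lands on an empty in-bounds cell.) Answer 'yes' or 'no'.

Answer: no

Derivation:
Check each piece cell at anchor (6, 0):
  offset (0,1) -> (6,1): empty -> OK
  offset (0,2) -> (6,2): empty -> OK
  offset (1,0) -> (7,0): occupied ('#') -> FAIL
  offset (1,1) -> (7,1): occupied ('#') -> FAIL
All cells valid: no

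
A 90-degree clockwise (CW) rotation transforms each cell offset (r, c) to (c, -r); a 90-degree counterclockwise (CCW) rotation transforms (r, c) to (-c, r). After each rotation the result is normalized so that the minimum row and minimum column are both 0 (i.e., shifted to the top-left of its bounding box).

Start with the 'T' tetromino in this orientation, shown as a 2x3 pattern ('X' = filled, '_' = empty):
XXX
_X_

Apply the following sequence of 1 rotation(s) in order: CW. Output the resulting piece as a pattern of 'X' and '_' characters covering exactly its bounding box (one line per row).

Start:
XXX
_X_
After rotation 1 (CW):
_X
XX
_X

Answer: _X
XX
_X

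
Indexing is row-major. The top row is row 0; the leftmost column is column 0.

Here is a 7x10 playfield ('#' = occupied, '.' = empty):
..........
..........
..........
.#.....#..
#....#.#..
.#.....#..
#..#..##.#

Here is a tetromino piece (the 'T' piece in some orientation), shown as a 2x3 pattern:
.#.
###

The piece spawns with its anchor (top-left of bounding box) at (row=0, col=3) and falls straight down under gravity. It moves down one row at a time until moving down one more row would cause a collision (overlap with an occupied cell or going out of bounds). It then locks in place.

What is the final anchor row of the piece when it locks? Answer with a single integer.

Answer: 2

Derivation:
Spawn at (row=0, col=3). Try each row:
  row 0: fits
  row 1: fits
  row 2: fits
  row 3: blocked -> lock at row 2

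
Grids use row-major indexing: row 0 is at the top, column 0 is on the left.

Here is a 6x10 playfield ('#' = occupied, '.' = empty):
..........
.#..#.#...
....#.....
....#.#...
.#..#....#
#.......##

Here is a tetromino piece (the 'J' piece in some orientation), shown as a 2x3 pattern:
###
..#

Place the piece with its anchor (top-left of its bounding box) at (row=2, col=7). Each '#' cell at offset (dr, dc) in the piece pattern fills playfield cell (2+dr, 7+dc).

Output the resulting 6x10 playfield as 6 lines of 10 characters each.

Answer: ..........
.#..#.#...
....#..###
....#.#..#
.#..#....#
#.......##

Derivation:
Fill (2+0,7+0) = (2,7)
Fill (2+0,7+1) = (2,8)
Fill (2+0,7+2) = (2,9)
Fill (2+1,7+2) = (3,9)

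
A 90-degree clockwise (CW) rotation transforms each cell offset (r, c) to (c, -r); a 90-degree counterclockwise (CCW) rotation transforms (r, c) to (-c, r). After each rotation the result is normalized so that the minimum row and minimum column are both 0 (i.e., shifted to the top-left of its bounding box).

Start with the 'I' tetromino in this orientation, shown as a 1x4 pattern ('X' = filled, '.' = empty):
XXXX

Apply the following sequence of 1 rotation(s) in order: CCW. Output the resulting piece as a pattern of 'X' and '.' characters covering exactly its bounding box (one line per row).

Answer: X
X
X
X

Derivation:
Start:
XXXX
After rotation 1 (CCW):
X
X
X
X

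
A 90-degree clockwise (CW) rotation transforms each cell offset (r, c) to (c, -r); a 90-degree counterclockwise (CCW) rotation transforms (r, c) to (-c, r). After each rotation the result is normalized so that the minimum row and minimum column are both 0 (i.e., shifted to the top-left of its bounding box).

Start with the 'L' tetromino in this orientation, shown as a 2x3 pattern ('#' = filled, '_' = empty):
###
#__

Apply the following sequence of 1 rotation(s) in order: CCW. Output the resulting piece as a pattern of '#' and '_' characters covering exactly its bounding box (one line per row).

Start:
###
#__
After rotation 1 (CCW):
#_
#_
##

Answer: #_
#_
##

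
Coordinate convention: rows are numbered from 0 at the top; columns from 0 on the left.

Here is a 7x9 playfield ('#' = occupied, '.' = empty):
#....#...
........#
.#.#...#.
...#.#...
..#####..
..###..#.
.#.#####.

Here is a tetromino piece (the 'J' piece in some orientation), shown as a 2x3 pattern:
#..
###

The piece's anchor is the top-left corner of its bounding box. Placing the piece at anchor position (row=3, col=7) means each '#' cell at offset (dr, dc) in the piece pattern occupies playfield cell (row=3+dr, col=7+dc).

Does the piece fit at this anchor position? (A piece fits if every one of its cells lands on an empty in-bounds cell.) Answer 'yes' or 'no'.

Answer: no

Derivation:
Check each piece cell at anchor (3, 7):
  offset (0,0) -> (3,7): empty -> OK
  offset (1,0) -> (4,7): empty -> OK
  offset (1,1) -> (4,8): empty -> OK
  offset (1,2) -> (4,9): out of bounds -> FAIL
All cells valid: no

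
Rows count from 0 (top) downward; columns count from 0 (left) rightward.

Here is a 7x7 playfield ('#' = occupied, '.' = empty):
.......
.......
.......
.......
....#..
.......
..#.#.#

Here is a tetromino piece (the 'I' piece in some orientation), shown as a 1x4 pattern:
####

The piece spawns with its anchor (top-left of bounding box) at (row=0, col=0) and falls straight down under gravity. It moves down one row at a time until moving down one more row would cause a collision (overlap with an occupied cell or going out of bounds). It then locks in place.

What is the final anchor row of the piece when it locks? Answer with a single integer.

Answer: 5

Derivation:
Spawn at (row=0, col=0). Try each row:
  row 0: fits
  row 1: fits
  row 2: fits
  row 3: fits
  row 4: fits
  row 5: fits
  row 6: blocked -> lock at row 5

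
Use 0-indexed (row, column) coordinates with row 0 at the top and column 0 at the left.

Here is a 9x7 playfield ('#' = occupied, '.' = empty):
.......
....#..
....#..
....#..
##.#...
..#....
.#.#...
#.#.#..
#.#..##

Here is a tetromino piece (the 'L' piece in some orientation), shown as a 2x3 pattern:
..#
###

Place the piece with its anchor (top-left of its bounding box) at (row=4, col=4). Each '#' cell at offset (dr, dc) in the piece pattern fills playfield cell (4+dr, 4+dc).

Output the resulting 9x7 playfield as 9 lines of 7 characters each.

Answer: .......
....#..
....#..
....#..
##.#..#
..#.###
.#.#...
#.#.#..
#.#..##

Derivation:
Fill (4+0,4+2) = (4,6)
Fill (4+1,4+0) = (5,4)
Fill (4+1,4+1) = (5,5)
Fill (4+1,4+2) = (5,6)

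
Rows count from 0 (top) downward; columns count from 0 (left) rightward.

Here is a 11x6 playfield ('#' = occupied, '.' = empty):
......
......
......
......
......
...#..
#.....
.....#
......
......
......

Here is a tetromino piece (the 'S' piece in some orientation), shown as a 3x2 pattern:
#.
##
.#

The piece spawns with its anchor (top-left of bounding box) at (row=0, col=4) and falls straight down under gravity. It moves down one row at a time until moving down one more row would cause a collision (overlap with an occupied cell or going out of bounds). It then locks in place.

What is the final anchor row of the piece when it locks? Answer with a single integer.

Spawn at (row=0, col=4). Try each row:
  row 0: fits
  row 1: fits
  row 2: fits
  row 3: fits
  row 4: fits
  row 5: blocked -> lock at row 4

Answer: 4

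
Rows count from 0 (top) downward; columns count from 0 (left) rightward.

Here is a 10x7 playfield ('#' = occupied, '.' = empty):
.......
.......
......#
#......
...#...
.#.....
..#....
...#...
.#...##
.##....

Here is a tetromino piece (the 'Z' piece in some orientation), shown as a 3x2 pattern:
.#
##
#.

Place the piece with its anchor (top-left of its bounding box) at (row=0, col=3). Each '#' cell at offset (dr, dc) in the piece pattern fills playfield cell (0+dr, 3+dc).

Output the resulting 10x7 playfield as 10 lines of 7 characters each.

Answer: ....#..
...##..
...#..#
#......
...#...
.#.....
..#....
...#...
.#...##
.##....

Derivation:
Fill (0+0,3+1) = (0,4)
Fill (0+1,3+0) = (1,3)
Fill (0+1,3+1) = (1,4)
Fill (0+2,3+0) = (2,3)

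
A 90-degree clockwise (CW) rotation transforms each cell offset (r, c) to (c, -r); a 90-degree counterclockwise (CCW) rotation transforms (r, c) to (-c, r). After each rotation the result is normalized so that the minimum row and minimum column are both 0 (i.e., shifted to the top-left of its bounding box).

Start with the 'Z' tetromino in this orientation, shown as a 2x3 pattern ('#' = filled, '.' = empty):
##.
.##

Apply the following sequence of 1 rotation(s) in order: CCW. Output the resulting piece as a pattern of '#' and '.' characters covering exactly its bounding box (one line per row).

Answer: .#
##
#.

Derivation:
Start:
##.
.##
After rotation 1 (CCW):
.#
##
#.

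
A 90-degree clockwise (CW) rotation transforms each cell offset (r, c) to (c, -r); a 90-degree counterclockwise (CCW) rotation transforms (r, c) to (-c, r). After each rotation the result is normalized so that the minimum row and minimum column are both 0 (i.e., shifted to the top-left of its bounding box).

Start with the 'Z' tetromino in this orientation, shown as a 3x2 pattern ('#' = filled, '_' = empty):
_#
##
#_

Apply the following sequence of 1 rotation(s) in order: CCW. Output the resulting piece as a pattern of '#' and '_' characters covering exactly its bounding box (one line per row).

Start:
_#
##
#_
After rotation 1 (CCW):
##_
_##

Answer: ##_
_##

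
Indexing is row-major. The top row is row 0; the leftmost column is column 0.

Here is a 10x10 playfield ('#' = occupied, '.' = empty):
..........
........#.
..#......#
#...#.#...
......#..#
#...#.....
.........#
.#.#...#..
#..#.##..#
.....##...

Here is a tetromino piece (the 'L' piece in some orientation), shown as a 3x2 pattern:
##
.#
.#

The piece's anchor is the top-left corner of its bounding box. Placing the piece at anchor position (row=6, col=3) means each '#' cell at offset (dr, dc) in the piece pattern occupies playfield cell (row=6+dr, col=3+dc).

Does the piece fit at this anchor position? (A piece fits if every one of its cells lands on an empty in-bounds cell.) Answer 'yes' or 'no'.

Answer: yes

Derivation:
Check each piece cell at anchor (6, 3):
  offset (0,0) -> (6,3): empty -> OK
  offset (0,1) -> (6,4): empty -> OK
  offset (1,1) -> (7,4): empty -> OK
  offset (2,1) -> (8,4): empty -> OK
All cells valid: yes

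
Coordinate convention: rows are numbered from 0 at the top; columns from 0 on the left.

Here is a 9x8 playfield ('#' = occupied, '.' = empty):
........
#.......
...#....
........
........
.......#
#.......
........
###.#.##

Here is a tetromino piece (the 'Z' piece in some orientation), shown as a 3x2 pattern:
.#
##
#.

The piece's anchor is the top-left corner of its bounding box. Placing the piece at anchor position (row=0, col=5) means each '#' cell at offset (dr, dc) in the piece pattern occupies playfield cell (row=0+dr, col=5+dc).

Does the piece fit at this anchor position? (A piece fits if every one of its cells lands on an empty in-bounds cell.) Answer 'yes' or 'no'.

Answer: yes

Derivation:
Check each piece cell at anchor (0, 5):
  offset (0,1) -> (0,6): empty -> OK
  offset (1,0) -> (1,5): empty -> OK
  offset (1,1) -> (1,6): empty -> OK
  offset (2,0) -> (2,5): empty -> OK
All cells valid: yes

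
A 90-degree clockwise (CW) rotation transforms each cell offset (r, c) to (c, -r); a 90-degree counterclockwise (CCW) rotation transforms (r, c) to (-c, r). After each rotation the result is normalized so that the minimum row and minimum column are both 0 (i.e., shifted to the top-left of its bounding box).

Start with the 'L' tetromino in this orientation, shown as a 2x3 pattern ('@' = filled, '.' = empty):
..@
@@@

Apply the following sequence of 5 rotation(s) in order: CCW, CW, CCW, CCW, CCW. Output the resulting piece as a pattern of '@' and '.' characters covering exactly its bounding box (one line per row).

Start:
..@
@@@
After rotation 1 (CCW):
@@
.@
.@
After rotation 2 (CW):
..@
@@@
After rotation 3 (CCW):
@@
.@
.@
After rotation 4 (CCW):
@@@
@..
After rotation 5 (CCW):
@.
@.
@@

Answer: @.
@.
@@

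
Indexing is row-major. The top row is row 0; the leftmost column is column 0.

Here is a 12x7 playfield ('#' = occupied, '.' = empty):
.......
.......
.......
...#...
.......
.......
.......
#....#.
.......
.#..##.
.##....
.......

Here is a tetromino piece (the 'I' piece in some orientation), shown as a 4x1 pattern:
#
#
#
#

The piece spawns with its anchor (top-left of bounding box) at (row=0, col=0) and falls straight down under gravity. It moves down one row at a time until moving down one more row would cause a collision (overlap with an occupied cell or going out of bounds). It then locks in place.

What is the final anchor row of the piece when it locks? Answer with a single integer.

Answer: 3

Derivation:
Spawn at (row=0, col=0). Try each row:
  row 0: fits
  row 1: fits
  row 2: fits
  row 3: fits
  row 4: blocked -> lock at row 3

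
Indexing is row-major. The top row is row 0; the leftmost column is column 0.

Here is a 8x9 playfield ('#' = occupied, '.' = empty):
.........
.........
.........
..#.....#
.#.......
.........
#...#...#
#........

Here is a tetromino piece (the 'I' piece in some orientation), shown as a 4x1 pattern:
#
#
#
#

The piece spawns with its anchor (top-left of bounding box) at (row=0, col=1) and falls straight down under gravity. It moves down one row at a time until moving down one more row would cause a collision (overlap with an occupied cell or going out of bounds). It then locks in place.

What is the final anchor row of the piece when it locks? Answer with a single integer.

Answer: 0

Derivation:
Spawn at (row=0, col=1). Try each row:
  row 0: fits
  row 1: blocked -> lock at row 0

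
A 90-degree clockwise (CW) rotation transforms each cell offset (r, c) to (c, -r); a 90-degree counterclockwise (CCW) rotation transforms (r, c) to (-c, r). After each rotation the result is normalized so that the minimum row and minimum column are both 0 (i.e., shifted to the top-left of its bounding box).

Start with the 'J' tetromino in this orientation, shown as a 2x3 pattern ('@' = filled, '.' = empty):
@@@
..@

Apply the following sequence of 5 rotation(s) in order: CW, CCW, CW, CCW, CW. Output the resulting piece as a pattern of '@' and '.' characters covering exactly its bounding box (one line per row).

Start:
@@@
..@
After rotation 1 (CW):
.@
.@
@@
After rotation 2 (CCW):
@@@
..@
After rotation 3 (CW):
.@
.@
@@
After rotation 4 (CCW):
@@@
..@
After rotation 5 (CW):
.@
.@
@@

Answer: .@
.@
@@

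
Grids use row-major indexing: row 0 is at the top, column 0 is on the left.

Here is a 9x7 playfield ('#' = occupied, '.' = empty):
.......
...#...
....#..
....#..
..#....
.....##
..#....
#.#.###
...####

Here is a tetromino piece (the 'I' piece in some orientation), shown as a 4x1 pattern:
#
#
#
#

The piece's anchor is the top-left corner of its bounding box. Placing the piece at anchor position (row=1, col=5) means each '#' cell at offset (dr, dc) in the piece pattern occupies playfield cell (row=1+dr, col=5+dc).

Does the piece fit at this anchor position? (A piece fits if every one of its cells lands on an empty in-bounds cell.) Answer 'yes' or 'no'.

Answer: yes

Derivation:
Check each piece cell at anchor (1, 5):
  offset (0,0) -> (1,5): empty -> OK
  offset (1,0) -> (2,5): empty -> OK
  offset (2,0) -> (3,5): empty -> OK
  offset (3,0) -> (4,5): empty -> OK
All cells valid: yes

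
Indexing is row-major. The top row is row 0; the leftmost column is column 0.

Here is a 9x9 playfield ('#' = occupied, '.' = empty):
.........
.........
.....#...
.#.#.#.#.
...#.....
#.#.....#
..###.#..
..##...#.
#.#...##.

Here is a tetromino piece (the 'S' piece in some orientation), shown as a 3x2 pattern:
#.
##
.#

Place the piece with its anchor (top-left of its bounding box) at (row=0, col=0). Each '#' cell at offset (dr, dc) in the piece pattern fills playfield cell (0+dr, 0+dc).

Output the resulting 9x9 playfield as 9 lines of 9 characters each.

Answer: #........
##.......
.#...#...
.#.#.#.#.
...#.....
#.#.....#
..###.#..
..##...#.
#.#...##.

Derivation:
Fill (0+0,0+0) = (0,0)
Fill (0+1,0+0) = (1,0)
Fill (0+1,0+1) = (1,1)
Fill (0+2,0+1) = (2,1)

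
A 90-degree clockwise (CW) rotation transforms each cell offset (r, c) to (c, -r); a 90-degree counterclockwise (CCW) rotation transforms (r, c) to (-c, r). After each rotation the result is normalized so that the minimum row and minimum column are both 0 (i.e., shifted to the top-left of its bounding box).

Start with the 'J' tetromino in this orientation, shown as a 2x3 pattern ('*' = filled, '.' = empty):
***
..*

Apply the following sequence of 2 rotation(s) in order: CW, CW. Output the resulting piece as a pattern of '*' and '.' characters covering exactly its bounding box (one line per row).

Start:
***
..*
After rotation 1 (CW):
.*
.*
**
After rotation 2 (CW):
*..
***

Answer: *..
***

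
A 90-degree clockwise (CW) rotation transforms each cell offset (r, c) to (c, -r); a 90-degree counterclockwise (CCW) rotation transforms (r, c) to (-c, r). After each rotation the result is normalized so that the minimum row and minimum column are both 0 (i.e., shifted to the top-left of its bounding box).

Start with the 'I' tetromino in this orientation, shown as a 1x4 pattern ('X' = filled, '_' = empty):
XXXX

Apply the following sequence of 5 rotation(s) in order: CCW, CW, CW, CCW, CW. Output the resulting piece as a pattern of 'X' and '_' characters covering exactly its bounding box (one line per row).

Answer: X
X
X
X

Derivation:
Start:
XXXX
After rotation 1 (CCW):
X
X
X
X
After rotation 2 (CW):
XXXX
After rotation 3 (CW):
X
X
X
X
After rotation 4 (CCW):
XXXX
After rotation 5 (CW):
X
X
X
X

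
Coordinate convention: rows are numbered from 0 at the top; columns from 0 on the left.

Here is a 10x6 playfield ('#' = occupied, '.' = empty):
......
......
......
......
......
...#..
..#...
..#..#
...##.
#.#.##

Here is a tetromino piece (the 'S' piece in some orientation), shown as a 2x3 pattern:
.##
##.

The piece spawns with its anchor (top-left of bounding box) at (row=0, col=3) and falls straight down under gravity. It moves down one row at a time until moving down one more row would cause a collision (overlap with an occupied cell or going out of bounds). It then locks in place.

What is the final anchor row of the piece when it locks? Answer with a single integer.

Answer: 3

Derivation:
Spawn at (row=0, col=3). Try each row:
  row 0: fits
  row 1: fits
  row 2: fits
  row 3: fits
  row 4: blocked -> lock at row 3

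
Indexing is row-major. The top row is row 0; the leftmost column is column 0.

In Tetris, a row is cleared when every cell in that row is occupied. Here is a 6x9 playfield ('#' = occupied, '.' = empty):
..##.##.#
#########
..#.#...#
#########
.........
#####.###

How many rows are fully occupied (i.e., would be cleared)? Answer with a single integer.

Answer: 2

Derivation:
Check each row:
  row 0: 4 empty cells -> not full
  row 1: 0 empty cells -> FULL (clear)
  row 2: 6 empty cells -> not full
  row 3: 0 empty cells -> FULL (clear)
  row 4: 9 empty cells -> not full
  row 5: 1 empty cell -> not full
Total rows cleared: 2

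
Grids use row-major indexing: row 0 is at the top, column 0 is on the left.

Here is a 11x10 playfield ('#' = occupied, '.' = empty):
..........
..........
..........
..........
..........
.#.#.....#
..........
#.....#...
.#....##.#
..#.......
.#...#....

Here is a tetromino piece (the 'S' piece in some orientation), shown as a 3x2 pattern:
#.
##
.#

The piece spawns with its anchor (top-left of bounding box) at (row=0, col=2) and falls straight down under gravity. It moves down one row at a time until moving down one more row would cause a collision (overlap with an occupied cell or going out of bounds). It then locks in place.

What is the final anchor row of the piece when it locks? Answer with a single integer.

Spawn at (row=0, col=2). Try each row:
  row 0: fits
  row 1: fits
  row 2: fits
  row 3: blocked -> lock at row 2

Answer: 2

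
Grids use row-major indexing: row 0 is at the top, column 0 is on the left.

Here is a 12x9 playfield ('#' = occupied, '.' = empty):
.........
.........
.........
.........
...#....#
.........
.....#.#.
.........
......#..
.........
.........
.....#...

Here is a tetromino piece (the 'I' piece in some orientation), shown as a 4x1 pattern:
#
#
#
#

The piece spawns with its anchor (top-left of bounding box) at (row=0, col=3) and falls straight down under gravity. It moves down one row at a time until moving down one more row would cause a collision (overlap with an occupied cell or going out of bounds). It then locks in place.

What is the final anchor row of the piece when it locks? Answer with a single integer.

Spawn at (row=0, col=3). Try each row:
  row 0: fits
  row 1: blocked -> lock at row 0

Answer: 0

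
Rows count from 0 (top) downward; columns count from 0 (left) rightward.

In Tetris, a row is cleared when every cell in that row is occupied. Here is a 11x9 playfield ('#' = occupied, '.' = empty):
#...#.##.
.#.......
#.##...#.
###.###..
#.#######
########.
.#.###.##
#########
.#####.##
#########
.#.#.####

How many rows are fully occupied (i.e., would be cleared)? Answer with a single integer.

Answer: 2

Derivation:
Check each row:
  row 0: 5 empty cells -> not full
  row 1: 8 empty cells -> not full
  row 2: 5 empty cells -> not full
  row 3: 3 empty cells -> not full
  row 4: 1 empty cell -> not full
  row 5: 1 empty cell -> not full
  row 6: 3 empty cells -> not full
  row 7: 0 empty cells -> FULL (clear)
  row 8: 2 empty cells -> not full
  row 9: 0 empty cells -> FULL (clear)
  row 10: 3 empty cells -> not full
Total rows cleared: 2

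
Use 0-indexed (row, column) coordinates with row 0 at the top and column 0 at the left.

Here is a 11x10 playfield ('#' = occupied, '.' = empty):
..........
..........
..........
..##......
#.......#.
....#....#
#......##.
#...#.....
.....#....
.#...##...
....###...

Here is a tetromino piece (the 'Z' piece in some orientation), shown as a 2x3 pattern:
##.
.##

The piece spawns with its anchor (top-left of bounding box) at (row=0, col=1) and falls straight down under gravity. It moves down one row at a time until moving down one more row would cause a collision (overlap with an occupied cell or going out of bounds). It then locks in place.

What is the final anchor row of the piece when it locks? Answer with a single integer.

Answer: 1

Derivation:
Spawn at (row=0, col=1). Try each row:
  row 0: fits
  row 1: fits
  row 2: blocked -> lock at row 1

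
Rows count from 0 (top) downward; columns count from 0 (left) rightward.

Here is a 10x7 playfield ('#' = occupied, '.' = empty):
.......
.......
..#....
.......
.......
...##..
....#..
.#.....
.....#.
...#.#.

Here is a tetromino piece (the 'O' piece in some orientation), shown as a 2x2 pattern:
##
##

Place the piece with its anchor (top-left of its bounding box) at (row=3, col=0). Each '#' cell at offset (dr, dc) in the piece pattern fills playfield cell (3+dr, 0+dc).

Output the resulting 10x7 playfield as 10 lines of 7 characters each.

Fill (3+0,0+0) = (3,0)
Fill (3+0,0+1) = (3,1)
Fill (3+1,0+0) = (4,0)
Fill (3+1,0+1) = (4,1)

Answer: .......
.......
..#....
##.....
##.....
...##..
....#..
.#.....
.....#.
...#.#.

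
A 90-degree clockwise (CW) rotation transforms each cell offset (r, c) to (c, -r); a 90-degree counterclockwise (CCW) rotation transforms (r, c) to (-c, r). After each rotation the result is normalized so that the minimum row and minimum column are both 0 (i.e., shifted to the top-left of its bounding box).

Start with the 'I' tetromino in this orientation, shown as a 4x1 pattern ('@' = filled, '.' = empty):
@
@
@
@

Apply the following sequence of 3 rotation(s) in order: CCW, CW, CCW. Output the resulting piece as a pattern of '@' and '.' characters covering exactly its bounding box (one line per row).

Start:
@
@
@
@
After rotation 1 (CCW):
@@@@
After rotation 2 (CW):
@
@
@
@
After rotation 3 (CCW):
@@@@

Answer: @@@@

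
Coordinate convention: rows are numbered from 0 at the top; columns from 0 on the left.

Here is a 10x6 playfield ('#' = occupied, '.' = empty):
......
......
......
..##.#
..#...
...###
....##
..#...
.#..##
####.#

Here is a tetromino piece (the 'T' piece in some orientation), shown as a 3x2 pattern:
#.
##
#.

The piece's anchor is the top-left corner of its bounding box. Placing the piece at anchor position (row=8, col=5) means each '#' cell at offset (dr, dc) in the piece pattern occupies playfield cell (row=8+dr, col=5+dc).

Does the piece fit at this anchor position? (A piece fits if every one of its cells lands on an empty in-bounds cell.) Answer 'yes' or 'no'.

Answer: no

Derivation:
Check each piece cell at anchor (8, 5):
  offset (0,0) -> (8,5): occupied ('#') -> FAIL
  offset (1,0) -> (9,5): occupied ('#') -> FAIL
  offset (1,1) -> (9,6): out of bounds -> FAIL
  offset (2,0) -> (10,5): out of bounds -> FAIL
All cells valid: no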